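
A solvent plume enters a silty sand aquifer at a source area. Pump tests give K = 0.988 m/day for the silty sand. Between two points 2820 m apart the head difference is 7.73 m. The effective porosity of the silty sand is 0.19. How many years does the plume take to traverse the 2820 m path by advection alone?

542

Hydraulic gradient i = Δh / L = 7.73 / 2820 = 0.002741.
Darcy flux q = K · i = 0.9880 × 0.002741 = 0.002708 m/day.
Seepage velocity v = q / n_e = 0.002708 / 0.19 = 0.01425 m/day.
Travel time t = L / v = 2820 / 0.01425 = 1.978e+05 days = 541.7 years.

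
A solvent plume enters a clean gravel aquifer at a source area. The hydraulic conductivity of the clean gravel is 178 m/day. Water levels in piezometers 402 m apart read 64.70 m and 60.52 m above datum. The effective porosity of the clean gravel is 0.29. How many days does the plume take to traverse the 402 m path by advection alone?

63.0

Hydraulic gradient i = (64.70 − 60.52) / 402 = 4.18 / 402 = 0.01040.
Darcy flux q = K · i = 178.0 × 0.01040 = 1.851 m/day.
Seepage velocity v = q / n_e = 1.851 / 0.29 = 6.382 m/day.
Travel time t = L / v = 402 / 6.382 = 62.99 days.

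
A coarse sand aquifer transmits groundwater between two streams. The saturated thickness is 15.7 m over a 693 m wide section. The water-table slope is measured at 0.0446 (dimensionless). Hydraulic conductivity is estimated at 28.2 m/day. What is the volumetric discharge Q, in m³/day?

13700

Cross-sectional area A = 693 × 15.7 = 10880 m².
Hydraulic gradient i = 0.0446.
Darcy's law: Q = K · A · i = 28.20 × 10880 × 0.04460 = 13684 m³/day.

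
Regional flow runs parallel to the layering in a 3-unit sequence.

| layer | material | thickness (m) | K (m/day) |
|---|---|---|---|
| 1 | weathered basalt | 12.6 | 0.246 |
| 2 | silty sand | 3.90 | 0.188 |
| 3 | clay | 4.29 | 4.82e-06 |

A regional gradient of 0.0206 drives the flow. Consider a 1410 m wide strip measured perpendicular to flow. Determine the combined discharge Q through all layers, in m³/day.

Flow is parallel to layering, so each bed carries its own Darcy discharge and the transmissivities add.
Σ(K_i·b_i) = 0.246×12.6 + 0.188×3.90 + 4.82e-06×4.29 = 3.833 m²/day.
Hydraulic gradient i = 0.0206.
Q = Σ(K_i·b_i) · W · i = 3.833 × 1410 × 0.02060 = 111.3 m³/day.

111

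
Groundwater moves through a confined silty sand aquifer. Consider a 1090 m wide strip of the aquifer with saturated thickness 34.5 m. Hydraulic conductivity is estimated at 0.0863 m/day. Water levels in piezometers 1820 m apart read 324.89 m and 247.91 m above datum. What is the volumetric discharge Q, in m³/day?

137

Cross-sectional area A = 1090 × 34.5 = 37605 m².
Hydraulic gradient i = (324.89 − 247.91) / 1820 = 76.98 / 1820 = 0.04230.
Darcy's law: Q = K · A · i = 0.08630 × 37605 × 0.04230 = 137.3 m³/day.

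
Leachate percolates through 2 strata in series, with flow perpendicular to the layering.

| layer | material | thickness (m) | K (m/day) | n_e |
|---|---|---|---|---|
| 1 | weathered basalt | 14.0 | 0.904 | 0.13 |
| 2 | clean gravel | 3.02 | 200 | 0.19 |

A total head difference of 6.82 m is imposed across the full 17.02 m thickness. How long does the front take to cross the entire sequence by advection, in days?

5.44

With flow normal to the layers, continuity requires the same specific discharge q through every layer.
Σ(b_i/K_i) = 14.0/0.904 + 3.02/200 = 15.50 d.
q = Δh / Σ(b_i/K_i) = 6.82 / 15.50 = 0.4399 m/day.
In each layer the seepage velocity is v_i = q/n_i, so the layer transit time is t_i = b_i·n_i / q:
  layer 1 (weathered basalt): t_1 = 14.0 × 0.13 / 0.4399 = 4.137 d
  layer 2 (clean gravel): t_2 = 3.02 × 0.19 / 0.4399 = 1.304 d
Total t = Σ t_i = 5.441 days.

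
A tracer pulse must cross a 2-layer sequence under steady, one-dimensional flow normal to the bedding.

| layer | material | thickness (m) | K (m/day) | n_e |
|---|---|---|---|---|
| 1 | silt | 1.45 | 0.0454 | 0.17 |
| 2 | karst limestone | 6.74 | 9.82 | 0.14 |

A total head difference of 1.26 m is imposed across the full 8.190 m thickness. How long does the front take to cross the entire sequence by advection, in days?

30.8

With flow normal to the layers, continuity requires the same specific discharge q through every layer.
Σ(b_i/K_i) = 1.45/0.0454 + 6.74/9.82 = 32.62 d.
q = Δh / Σ(b_i/K_i) = 1.26 / 32.62 = 0.03862 m/day.
In each layer the seepage velocity is v_i = q/n_i, so the layer transit time is t_i = b_i·n_i / q:
  layer 1 (silt): t_1 = 1.45 × 0.17 / 0.03862 = 6.383 d
  layer 2 (karst limestone): t_2 = 6.74 × 0.14 / 0.03862 = 24.43 d
Total t = Σ t_i = 30.81 days.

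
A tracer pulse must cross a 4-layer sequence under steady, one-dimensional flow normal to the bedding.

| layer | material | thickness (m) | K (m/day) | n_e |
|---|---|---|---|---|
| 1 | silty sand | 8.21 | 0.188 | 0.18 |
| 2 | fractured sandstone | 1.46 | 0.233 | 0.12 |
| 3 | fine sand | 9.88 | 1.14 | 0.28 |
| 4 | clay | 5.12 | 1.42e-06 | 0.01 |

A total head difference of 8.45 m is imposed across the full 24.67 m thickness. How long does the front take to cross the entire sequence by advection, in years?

5220

With flow normal to the layers, continuity requires the same specific discharge q through every layer.
Σ(b_i/K_i) = 8.21/0.188 + 1.46/0.233 + 9.88/1.14 + 5.12/1.42e-06 = 3.606e+06 d.
q = Δh / Σ(b_i/K_i) = 8.45 / 3.606e+06 = 2.344e-06 m/day.
In each layer the seepage velocity is v_i = q/n_i, so the layer transit time is t_i = b_i·n_i / q:
  layer 1 (silty sand): t_1 = 8.21 × 0.18 / 2.344e-06 = 6.306e+05 d
  layer 2 (fractured sandstone): t_2 = 1.46 × 0.12 / 2.344e-06 = 74759 d
  layer 3 (fine sand): t_3 = 9.88 × 0.28 / 2.344e-06 = 1.180e+06 d
  layer 4 (clay): t_4 = 5.12 × 0.01 / 2.344e-06 = 21848 d
Total t = Σ t_i = 1.908e+06 days = 5223 years.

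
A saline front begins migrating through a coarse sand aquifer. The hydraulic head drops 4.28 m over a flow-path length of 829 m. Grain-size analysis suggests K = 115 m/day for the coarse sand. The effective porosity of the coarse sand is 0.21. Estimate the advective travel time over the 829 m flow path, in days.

293

Hydraulic gradient i = Δh / L = 4.28 / 829 = 0.005163.
Darcy flux q = K · i = 115.0 × 0.005163 = 0.5937 m/day.
Seepage velocity v = q / n_e = 0.5937 / 0.21 = 2.827 m/day.
Travel time t = L / v = 829 / 2.827 = 293.2 days.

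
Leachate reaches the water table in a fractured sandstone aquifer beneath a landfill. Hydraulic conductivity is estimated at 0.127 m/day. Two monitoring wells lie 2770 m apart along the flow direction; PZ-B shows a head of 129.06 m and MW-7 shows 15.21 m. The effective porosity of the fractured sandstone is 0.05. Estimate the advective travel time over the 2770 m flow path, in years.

Hydraulic gradient i = (129.06 − 15.21) / 2770 = 113.85 / 2770 = 0.04110.
Darcy flux q = K · i = 0.1270 × 0.04110 = 0.005220 m/day.
Seepage velocity v = q / n_e = 0.005220 / 0.05 = 0.1044 m/day.
Travel time t = L / v = 2770 / 0.1044 = 26533 days = 72.64 years.

72.6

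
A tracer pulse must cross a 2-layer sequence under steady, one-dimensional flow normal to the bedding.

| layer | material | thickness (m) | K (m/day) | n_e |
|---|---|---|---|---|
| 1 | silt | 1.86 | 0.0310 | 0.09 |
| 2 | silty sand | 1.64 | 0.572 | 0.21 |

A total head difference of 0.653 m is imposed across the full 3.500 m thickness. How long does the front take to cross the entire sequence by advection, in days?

49.3

With flow normal to the layers, continuity requires the same specific discharge q through every layer.
Σ(b_i/K_i) = 1.86/0.0310 + 1.64/0.572 = 62.87 d.
q = Δh / Σ(b_i/K_i) = 0.653 / 62.87 = 0.01039 m/day.
In each layer the seepage velocity is v_i = q/n_i, so the layer transit time is t_i = b_i·n_i / q:
  layer 1 (silt): t_1 = 1.86 × 0.09 / 0.01039 = 16.12 d
  layer 2 (silty sand): t_2 = 1.64 × 0.21 / 0.01039 = 33.16 d
Total t = Σ t_i = 49.27 days.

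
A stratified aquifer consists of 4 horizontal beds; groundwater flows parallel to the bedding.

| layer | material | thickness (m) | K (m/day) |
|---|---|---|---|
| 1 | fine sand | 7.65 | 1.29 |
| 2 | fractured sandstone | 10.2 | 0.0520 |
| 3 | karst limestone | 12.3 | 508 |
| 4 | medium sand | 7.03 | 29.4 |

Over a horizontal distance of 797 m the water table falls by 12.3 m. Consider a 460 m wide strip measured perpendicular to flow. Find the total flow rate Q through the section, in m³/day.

45900

Flow is parallel to layering, so each bed carries its own Darcy discharge and the transmissivities add.
Σ(K_i·b_i) = 1.29×7.65 + 0.0520×10.2 + 508×12.3 + 29.4×7.03 = 6465 m²/day.
Hydraulic gradient i = Δh / L = 12.3 / 797 = 0.01543.
Q = Σ(K_i·b_i) · W · i = 6465 × 460 × 0.01543 = 45899 m³/day.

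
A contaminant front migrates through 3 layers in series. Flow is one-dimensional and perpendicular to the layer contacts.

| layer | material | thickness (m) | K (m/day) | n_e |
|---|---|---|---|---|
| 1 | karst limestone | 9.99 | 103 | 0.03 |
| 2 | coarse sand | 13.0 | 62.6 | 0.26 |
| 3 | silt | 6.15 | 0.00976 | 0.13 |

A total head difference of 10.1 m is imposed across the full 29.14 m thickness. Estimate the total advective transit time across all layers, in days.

With flow normal to the layers, continuity requires the same specific discharge q through every layer.
Σ(b_i/K_i) = 9.99/103 + 13.0/62.6 + 6.15/0.00976 = 630.4 d.
q = Δh / Σ(b_i/K_i) = 10.1 / 630.4 = 0.01602 m/day.
In each layer the seepage velocity is v_i = q/n_i, so the layer transit time is t_i = b_i·n_i / q:
  layer 1 (karst limestone): t_1 = 9.99 × 0.03 / 0.01602 = 18.71 d
  layer 2 (coarse sand): t_2 = 13.0 × 0.26 / 0.01602 = 211.0 d
  layer 3 (silt): t_3 = 6.15 × 0.13 / 0.01602 = 49.90 d
Total t = Σ t_i = 279.6 days.

280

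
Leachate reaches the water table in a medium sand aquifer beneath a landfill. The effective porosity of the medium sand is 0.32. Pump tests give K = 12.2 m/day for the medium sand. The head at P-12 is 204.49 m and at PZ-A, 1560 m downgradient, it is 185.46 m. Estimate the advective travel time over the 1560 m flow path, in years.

9.18

Hydraulic gradient i = (204.49 − 185.46) / 1560 = 19.03 / 1560 = 0.01220.
Darcy flux q = K · i = 12.20 × 0.01220 = 0.1488 m/day.
Seepage velocity v = q / n_e = 0.1488 / 0.32 = 0.4651 m/day.
Travel time t = L / v = 1560 / 0.4651 = 3354 days = 9.184 years.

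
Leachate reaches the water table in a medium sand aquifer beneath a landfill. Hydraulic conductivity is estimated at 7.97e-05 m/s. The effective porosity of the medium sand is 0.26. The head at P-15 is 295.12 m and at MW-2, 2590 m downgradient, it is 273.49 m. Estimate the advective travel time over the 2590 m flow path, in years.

Convert K: 7.97e-05 m/s × 86400 = 6.886 m/day.
Hydraulic gradient i = (295.12 − 273.49) / 2590 = 21.63 / 2590 = 0.008351.
Darcy flux q = K · i = 6.886 × 0.008351 = 0.05751 m/day.
Seepage velocity v = q / n_e = 0.05751 / 0.26 = 0.2212 m/day.
Travel time t = L / v = 2590 / 0.2212 = 11710 days = 32.06 years.

32.1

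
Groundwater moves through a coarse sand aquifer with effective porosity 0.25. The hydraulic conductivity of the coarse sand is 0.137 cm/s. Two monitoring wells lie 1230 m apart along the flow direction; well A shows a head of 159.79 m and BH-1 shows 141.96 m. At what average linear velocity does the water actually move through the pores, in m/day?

Convert K: 0.137 cm/s × 864 = 118.4 m/day.
Hydraulic gradient i = (159.79 − 141.96) / 1230 = 17.83 / 1230 = 0.01450.
Darcy flux q = K · i = 118.4 × 0.01450 = 1.716 m/day.
Seepage velocity v = q / n_e = 1.716 / 0.25 = 6.863 m/day.

6.86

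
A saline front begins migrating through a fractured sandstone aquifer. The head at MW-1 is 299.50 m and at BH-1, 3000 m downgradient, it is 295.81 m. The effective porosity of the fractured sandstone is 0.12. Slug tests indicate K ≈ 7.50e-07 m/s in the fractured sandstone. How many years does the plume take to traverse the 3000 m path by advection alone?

Convert K: 7.50e-07 m/s × 86400 = 0.06480 m/day.
Hydraulic gradient i = (299.50 − 295.81) / 3000 = 3.69 / 3000 = 0.001230.
Darcy flux q = K · i = 0.06480 × 0.001230 = 7.970e-05 m/day.
Seepage velocity v = q / n_e = 7.970e-05 / 0.12 = 0.0006642 m/day.
Travel time t = L / v = 3000 / 0.0006642 = 4.517e+06 days = 12366 years.

12400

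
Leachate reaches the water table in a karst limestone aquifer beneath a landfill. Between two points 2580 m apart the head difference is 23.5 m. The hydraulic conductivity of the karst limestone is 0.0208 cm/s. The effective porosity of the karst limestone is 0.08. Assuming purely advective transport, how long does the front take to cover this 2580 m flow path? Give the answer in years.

3.45

Convert K: 0.0208 cm/s × 864 = 17.97 m/day.
Hydraulic gradient i = Δh / L = 23.5 / 2580 = 0.009109.
Darcy flux q = K · i = 17.97 × 0.009109 = 0.1637 m/day.
Seepage velocity v = q / n_e = 0.1637 / 0.08 = 2.046 m/day.
Travel time t = L / v = 2580 / 2.046 = 1261 days = 3.452 years.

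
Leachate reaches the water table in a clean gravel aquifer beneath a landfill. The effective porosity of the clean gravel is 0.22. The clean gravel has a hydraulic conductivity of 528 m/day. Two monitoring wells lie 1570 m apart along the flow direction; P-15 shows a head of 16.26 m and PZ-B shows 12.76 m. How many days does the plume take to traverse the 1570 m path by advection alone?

Hydraulic gradient i = (16.26 − 12.76) / 1570 = 3.5 / 1570 = 0.002229.
Darcy flux q = K · i = 528.0 × 0.002229 = 1.177 m/day.
Seepage velocity v = q / n_e = 1.177 / 0.22 = 5.350 m/day.
Travel time t = L / v = 1570 / 5.350 = 293.4 days.

293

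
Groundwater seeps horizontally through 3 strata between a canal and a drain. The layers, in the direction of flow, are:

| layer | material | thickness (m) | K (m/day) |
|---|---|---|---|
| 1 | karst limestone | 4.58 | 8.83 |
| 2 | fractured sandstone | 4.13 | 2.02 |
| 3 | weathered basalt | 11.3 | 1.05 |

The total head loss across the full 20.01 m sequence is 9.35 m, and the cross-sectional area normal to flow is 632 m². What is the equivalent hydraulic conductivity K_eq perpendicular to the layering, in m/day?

1.50

Flow is perpendicular to layering, so the layers act in series and the equivalent K is the thickness-weighted harmonic mean.
Total thickness L = 4.58 + 4.13 + 11.3 = 20.01 m.
Σ(b_i/K_i) = 4.58/8.83 + 4.13/2.02 + 11.3/1.05 = 13.33 d.
K_eq = L / Σ(b_i/K_i) = 20.01 / 13.33 = 1.502 m/day.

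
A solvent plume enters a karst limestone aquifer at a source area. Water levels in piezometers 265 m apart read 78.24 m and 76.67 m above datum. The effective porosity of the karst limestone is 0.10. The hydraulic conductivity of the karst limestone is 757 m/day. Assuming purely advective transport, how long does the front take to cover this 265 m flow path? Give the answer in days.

5.91

Hydraulic gradient i = (78.24 − 76.67) / 265 = 1.57 / 265 = 0.005925.
Darcy flux q = K · i = 757.0 × 0.005925 = 4.485 m/day.
Seepage velocity v = q / n_e = 4.485 / 0.10 = 44.85 m/day.
Travel time t = L / v = 265 / 44.85 = 5.909 days.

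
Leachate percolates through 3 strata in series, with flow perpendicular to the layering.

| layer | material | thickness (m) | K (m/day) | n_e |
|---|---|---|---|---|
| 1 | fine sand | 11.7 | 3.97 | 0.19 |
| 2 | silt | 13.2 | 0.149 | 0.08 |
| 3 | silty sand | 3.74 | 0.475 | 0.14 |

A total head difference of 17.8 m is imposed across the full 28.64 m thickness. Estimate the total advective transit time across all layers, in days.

21.2

With flow normal to the layers, continuity requires the same specific discharge q through every layer.
Σ(b_i/K_i) = 11.7/3.97 + 13.2/0.149 + 3.74/0.475 = 99.41 d.
q = Δh / Σ(b_i/K_i) = 17.8 / 99.41 = 0.1791 m/day.
In each layer the seepage velocity is v_i = q/n_i, so the layer transit time is t_i = b_i·n_i / q:
  layer 1 (fine sand): t_1 = 11.7 × 0.19 / 0.1791 = 12.42 d
  layer 2 (silt): t_2 = 13.2 × 0.08 / 0.1791 = 5.898 d
  layer 3 (silty sand): t_3 = 3.74 × 0.14 / 0.1791 = 2.924 d
Total t = Σ t_i = 21.24 days.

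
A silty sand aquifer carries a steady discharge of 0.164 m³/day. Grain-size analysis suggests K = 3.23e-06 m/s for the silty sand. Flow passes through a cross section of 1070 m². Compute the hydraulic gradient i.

Convert K: 3.23e-06 m/s × 86400 = 0.2791 m/day.
From Q = K·A·i, i = Q / (K·A) = 0.164 / (0.2791 × 1070) = 0.0005492.

0.000549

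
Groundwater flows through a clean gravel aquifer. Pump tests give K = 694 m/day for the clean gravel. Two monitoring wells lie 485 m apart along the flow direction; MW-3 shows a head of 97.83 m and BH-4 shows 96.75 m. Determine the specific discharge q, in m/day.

Hydraulic gradient i = (97.83 − 96.75) / 485 = 1.08 / 485 = 0.002227.
Specific discharge q = K · i = 694.0 × 0.002227 = 1.545 m/day.

1.55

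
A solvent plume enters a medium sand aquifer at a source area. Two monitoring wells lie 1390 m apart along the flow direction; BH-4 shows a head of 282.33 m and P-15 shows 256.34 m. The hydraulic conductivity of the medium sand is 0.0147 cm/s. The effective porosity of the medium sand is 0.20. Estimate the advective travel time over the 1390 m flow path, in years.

3.21

Convert K: 0.0147 cm/s × 864 = 12.70 m/day.
Hydraulic gradient i = (282.33 − 256.34) / 1390 = 25.99 / 1390 = 0.01870.
Darcy flux q = K · i = 12.70 × 0.01870 = 0.2375 m/day.
Seepage velocity v = q / n_e = 0.2375 / 0.20 = 1.187 m/day.
Travel time t = L / v = 1390 / 1.187 = 1171 days = 3.205 years.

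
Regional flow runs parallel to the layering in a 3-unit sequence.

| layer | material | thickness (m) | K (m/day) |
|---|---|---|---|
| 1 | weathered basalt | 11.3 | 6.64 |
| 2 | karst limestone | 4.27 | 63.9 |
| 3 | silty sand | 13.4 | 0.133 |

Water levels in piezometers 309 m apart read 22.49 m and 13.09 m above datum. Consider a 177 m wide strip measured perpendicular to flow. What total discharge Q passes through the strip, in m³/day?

Flow is parallel to layering, so each bed carries its own Darcy discharge and the transmissivities add.
Σ(K_i·b_i) = 6.64×11.3 + 63.9×4.27 + 0.133×13.4 = 349.7 m²/day.
Hydraulic gradient i = (22.49 − 13.09) / 309 = 9.4 / 309 = 0.03042.
Q = Σ(K_i·b_i) · W · i = 349.7 × 177 × 0.03042 = 1883 m³/day.

1880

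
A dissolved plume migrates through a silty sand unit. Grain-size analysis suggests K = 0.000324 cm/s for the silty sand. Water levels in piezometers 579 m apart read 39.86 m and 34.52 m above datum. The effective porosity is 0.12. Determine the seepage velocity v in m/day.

0.0215

Convert K: 0.000324 cm/s × 864 = 0.2799 m/day.
Hydraulic gradient i = (39.86 − 34.52) / 579 = 5.34 / 579 = 0.009223.
Darcy flux q = K · i = 0.2799 × 0.009223 = 0.002582 m/day.
Seepage velocity v = q / n_e = 0.002582 / 0.12 = 0.02151 m/day.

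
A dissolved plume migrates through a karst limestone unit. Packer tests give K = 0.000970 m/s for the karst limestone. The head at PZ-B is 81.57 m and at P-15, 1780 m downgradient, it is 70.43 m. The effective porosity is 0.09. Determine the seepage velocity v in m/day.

5.83

Convert K: 0.000970 m/s × 86400 = 83.81 m/day.
Hydraulic gradient i = (81.57 − 70.43) / 1780 = 11.14 / 1780 = 0.006258.
Darcy flux q = K · i = 83.81 × 0.006258 = 0.5245 m/day.
Seepage velocity v = q / n_e = 0.5245 / 0.09 = 5.828 m/day.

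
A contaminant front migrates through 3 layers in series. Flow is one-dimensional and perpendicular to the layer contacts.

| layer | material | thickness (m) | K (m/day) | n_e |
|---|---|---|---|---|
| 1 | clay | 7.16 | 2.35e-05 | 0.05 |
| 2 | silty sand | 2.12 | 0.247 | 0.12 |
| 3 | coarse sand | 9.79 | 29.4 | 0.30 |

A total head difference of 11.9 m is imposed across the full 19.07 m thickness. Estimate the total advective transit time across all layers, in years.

249

With flow normal to the layers, continuity requires the same specific discharge q through every layer.
Σ(b_i/K_i) = 7.16/2.35e-05 + 2.12/0.247 + 9.79/29.4 = 3.047e+05 d.
q = Δh / Σ(b_i/K_i) = 11.9 / 3.047e+05 = 3.906e-05 m/day.
In each layer the seepage velocity is v_i = q/n_i, so the layer transit time is t_i = b_i·n_i / q:
  layer 1 (clay): t_1 = 7.16 × 0.05 / 3.906e-05 = 9166 d
  layer 2 (silty sand): t_2 = 2.12 × 0.12 / 3.906e-05 = 6514 d
  layer 3 (coarse sand): t_3 = 9.79 × 0.30 / 3.906e-05 = 75199 d
Total t = Σ t_i = 90879 days = 248.8 years.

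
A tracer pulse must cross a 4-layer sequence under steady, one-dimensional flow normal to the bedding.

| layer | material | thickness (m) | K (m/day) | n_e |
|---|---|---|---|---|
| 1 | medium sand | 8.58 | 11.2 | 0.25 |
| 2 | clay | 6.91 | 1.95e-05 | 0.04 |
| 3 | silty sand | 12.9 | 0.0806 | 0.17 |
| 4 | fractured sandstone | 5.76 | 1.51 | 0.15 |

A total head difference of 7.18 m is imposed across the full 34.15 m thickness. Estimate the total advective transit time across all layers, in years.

With flow normal to the layers, continuity requires the same specific discharge q through every layer.
Σ(b_i/K_i) = 8.58/11.2 + 6.91/1.95e-05 + 12.9/0.0806 + 5.76/1.51 = 3.545e+05 d.
q = Δh / Σ(b_i/K_i) = 7.18 / 3.545e+05 = 2.025e-05 m/day.
In each layer the seepage velocity is v_i = q/n_i, so the layer transit time is t_i = b_i·n_i / q:
  layer 1 (medium sand): t_1 = 8.58 × 0.25 / 2.025e-05 = 1.059e+05 d
  layer 2 (clay): t_2 = 6.91 × 0.04 / 2.025e-05 = 13648 d
  layer 3 (silty sand): t_3 = 12.9 × 0.17 / 2.025e-05 = 1.083e+05 d
  layer 4 (fractured sandstone): t_4 = 5.76 × 0.15 / 2.025e-05 = 42661 d
Total t = Σ t_i = 2.705e+05 days = 740.6 years.

741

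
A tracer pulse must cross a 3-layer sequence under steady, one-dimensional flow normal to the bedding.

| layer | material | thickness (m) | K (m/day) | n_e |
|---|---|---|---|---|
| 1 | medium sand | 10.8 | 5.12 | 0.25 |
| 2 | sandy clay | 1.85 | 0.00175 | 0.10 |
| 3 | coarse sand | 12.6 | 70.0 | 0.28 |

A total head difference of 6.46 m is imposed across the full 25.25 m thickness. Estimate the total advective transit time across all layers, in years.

With flow normal to the layers, continuity requires the same specific discharge q through every layer.
Σ(b_i/K_i) = 10.8/5.12 + 1.85/0.00175 + 12.6/70.0 = 1059 d.
q = Δh / Σ(b_i/K_i) = 6.46 / 1059 = 0.006098 m/day.
In each layer the seepage velocity is v_i = q/n_i, so the layer transit time is t_i = b_i·n_i / q:
  layer 1 (medium sand): t_1 = 10.8 × 0.25 / 0.006098 = 442.8 d
  layer 2 (sandy clay): t_2 = 1.85 × 0.10 / 0.006098 = 30.34 d
  layer 3 (coarse sand): t_3 = 12.6 × 0.28 / 0.006098 = 578.6 d
Total t = Σ t_i = 1052 days = 2.879 years.

2.88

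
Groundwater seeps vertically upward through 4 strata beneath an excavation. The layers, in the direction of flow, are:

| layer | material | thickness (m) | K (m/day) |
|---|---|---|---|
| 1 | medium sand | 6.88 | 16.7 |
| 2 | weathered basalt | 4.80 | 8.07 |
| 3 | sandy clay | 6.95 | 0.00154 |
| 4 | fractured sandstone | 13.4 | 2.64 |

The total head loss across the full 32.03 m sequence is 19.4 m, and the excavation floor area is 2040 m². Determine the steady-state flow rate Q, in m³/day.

8.76

Flow is perpendicular to layering, so the layers act in series and the equivalent K is the thickness-weighted harmonic mean.
Total thickness L = 6.88 + 4.80 + 6.95 + 13.4 = 32.03 m.
Σ(b_i/K_i) = 6.88/16.7 + 4.80/8.07 + 6.95/0.00154 + 13.4/2.64 = 4519 d.
K_eq = L / Σ(b_i/K_i) = 32.03 / 4519 = 0.007088 m/day.
Q = K_eq · A · (Δh/L) = 0.007088 × 2040 × (19.4/32.03) = 8.758 m³/day.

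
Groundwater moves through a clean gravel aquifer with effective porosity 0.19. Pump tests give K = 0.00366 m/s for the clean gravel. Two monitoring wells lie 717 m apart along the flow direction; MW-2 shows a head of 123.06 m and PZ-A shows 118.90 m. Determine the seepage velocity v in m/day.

9.66

Convert K: 0.00366 m/s × 86400 = 316.2 m/day.
Hydraulic gradient i = (123.06 − 118.90) / 717 = 4.16 / 717 = 0.005802.
Darcy flux q = K · i = 316.2 × 0.005802 = 1.835 m/day.
Seepage velocity v = q / n_e = 1.835 / 0.19 = 9.656 m/day.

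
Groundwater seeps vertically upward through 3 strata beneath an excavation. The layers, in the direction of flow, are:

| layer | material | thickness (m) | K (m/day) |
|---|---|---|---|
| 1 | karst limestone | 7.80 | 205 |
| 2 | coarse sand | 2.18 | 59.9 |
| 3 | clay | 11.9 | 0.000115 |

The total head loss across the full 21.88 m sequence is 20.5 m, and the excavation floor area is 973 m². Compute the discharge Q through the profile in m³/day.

Flow is perpendicular to layering, so the layers act in series and the equivalent K is the thickness-weighted harmonic mean.
Total thickness L = 7.80 + 2.18 + 11.9 = 21.88 m.
Σ(b_i/K_i) = 7.80/205 + 2.18/59.9 + 11.9/0.000115 = 1.035e+05 d.
K_eq = L / Σ(b_i/K_i) = 21.88 / 1.035e+05 = 0.0002114 m/day.
Q = K_eq · A · (Δh/L) = 0.0002114 × 973 × (20.5/21.88) = 0.1928 m³/day.

0.193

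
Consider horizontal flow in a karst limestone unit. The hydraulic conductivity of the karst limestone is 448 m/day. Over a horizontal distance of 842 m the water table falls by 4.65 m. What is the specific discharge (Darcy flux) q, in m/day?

2.47

Hydraulic gradient i = Δh / L = 4.65 / 842 = 0.005523.
Specific discharge q = K · i = 448.0 × 0.005523 = 2.474 m/day.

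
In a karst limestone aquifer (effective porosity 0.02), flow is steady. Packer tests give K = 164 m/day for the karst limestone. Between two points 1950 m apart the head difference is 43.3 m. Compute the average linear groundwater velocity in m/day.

182

Hydraulic gradient i = Δh / L = 43.3 / 1950 = 0.02221.
Darcy flux q = K · i = 164.0 × 0.02221 = 3.642 m/day.
Seepage velocity v = q / n_e = 3.642 / 0.02 = 182.1 m/day.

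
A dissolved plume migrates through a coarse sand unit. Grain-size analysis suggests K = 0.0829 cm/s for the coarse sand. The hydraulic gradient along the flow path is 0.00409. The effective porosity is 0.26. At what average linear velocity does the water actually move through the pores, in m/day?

1.13

Convert K: 0.0829 cm/s × 864 = 71.63 m/day.
Hydraulic gradient i = 0.00409.
Darcy flux q = K · i = 71.63 × 0.004090 = 0.2929 m/day.
Seepage velocity v = q / n_e = 0.2929 / 0.26 = 1.127 m/day.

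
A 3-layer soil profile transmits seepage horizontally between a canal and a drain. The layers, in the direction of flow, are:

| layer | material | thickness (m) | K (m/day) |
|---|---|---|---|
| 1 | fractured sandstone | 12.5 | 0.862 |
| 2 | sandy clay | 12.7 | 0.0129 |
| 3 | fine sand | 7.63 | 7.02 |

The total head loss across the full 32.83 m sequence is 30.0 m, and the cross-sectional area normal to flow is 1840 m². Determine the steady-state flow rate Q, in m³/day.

55.2

Flow is perpendicular to layering, so the layers act in series and the equivalent K is the thickness-weighted harmonic mean.
Total thickness L = 12.5 + 12.7 + 7.63 = 32.83 m.
Σ(b_i/K_i) = 12.5/0.862 + 12.7/0.0129 + 7.63/7.02 = 1000 d.
K_eq = L / Σ(b_i/K_i) = 32.83 / 1000 = 0.03283 m/day.
Q = K_eq · A · (Δh/L) = 0.03283 × 1840 × (30.0/32.83) = 55.20 m³/day.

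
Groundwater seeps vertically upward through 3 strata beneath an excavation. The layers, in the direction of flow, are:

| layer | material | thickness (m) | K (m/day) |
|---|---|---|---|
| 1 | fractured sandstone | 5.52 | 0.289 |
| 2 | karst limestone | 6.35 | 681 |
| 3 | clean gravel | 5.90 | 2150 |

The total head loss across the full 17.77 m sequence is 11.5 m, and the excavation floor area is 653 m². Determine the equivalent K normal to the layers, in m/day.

Flow is perpendicular to layering, so the layers act in series and the equivalent K is the thickness-weighted harmonic mean.
Total thickness L = 5.52 + 6.35 + 5.90 = 17.77 m.
Σ(b_i/K_i) = 5.52/0.289 + 6.35/681 + 5.90/2150 = 19.11 d.
K_eq = L / Σ(b_i/K_i) = 17.77 / 19.11 = 0.9298 m/day.

0.930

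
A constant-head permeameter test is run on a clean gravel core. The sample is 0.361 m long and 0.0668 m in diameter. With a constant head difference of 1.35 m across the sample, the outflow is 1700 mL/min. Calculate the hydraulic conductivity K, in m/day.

187

Cross-sectional area A = π·(d/2)² = π × (0.0668/2)² = 0.003505 m².
Convert discharge: 1700 mL/min = 2.833e-05 m³/s.
Darcy's law rearranged: K = Q·L / (A·Δh) = 2.833e-05 × 0.361 / (0.003505 × 1.35) = 0.002162 m/s = 186.8 m/day.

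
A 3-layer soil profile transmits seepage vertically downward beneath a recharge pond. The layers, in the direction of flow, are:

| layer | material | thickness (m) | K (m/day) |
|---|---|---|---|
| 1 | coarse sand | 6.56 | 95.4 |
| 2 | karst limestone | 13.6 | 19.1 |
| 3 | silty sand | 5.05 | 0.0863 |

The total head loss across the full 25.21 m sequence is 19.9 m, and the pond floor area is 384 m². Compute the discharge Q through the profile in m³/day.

129

Flow is perpendicular to layering, so the layers act in series and the equivalent K is the thickness-weighted harmonic mean.
Total thickness L = 6.56 + 13.6 + 5.05 = 25.21 m.
Σ(b_i/K_i) = 6.56/95.4 + 13.6/19.1 + 5.05/0.0863 = 59.30 d.
K_eq = L / Σ(b_i/K_i) = 25.21 / 59.30 = 0.4251 m/day.
Q = K_eq · A · (Δh/L) = 0.4251 × 384 × (19.9/25.21) = 128.9 m³/day.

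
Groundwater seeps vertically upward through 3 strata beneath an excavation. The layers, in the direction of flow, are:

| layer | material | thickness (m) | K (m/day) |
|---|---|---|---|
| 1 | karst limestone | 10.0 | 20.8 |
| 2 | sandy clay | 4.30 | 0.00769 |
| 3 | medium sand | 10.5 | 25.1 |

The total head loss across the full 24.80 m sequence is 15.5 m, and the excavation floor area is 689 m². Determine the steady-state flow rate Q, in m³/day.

19.1

Flow is perpendicular to layering, so the layers act in series and the equivalent K is the thickness-weighted harmonic mean.
Total thickness L = 10.0 + 4.30 + 10.5 = 24.80 m.
Σ(b_i/K_i) = 10.0/20.8 + 4.30/0.00769 + 10.5/25.1 = 560.1 d.
K_eq = L / Σ(b_i/K_i) = 24.80 / 560.1 = 0.04428 m/day.
Q = K_eq · A · (Δh/L) = 0.04428 × 689 × (15.5/24.80) = 19.07 m³/day.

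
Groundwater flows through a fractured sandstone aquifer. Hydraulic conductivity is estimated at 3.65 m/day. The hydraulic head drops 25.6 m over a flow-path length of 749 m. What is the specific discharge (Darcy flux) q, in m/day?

0.125

Hydraulic gradient i = Δh / L = 25.6 / 749 = 0.03418.
Specific discharge q = K · i = 3.650 × 0.03418 = 0.1248 m/day.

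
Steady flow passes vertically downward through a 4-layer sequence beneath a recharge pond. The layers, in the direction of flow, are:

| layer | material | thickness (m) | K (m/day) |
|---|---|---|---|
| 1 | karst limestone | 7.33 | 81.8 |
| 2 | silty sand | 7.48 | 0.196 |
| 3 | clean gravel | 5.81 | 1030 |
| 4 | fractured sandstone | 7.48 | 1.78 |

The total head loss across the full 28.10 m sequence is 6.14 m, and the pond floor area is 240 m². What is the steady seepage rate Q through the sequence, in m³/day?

34.7

Flow is perpendicular to layering, so the layers act in series and the equivalent K is the thickness-weighted harmonic mean.
Total thickness L = 7.33 + 7.48 + 5.81 + 7.48 = 28.10 m.
Σ(b_i/K_i) = 7.33/81.8 + 7.48/0.196 + 5.81/1030 + 7.48/1.78 = 42.46 d.
K_eq = L / Σ(b_i/K_i) = 28.10 / 42.46 = 0.6618 m/day.
Q = K_eq · A · (Δh/L) = 0.6618 × 240 × (6.14/28.10) = 34.70 m³/day.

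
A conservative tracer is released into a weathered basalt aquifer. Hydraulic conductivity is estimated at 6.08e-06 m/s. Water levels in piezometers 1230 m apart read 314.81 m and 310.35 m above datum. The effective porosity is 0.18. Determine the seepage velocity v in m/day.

0.0106

Convert K: 6.08e-06 m/s × 86400 = 0.5253 m/day.
Hydraulic gradient i = (314.81 − 310.35) / 1230 = 4.46 / 1230 = 0.003626.
Darcy flux q = K · i = 0.5253 × 0.003626 = 0.001905 m/day.
Seepage velocity v = q / n_e = 0.001905 / 0.18 = 0.01058 m/day.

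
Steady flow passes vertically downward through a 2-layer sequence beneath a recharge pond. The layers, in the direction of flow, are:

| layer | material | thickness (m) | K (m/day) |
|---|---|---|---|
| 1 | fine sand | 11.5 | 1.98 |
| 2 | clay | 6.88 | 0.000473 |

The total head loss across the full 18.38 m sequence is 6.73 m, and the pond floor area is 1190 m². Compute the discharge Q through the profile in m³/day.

0.550

Flow is perpendicular to layering, so the layers act in series and the equivalent K is the thickness-weighted harmonic mean.
Total thickness L = 11.5 + 6.88 = 18.38 m.
Σ(b_i/K_i) = 11.5/1.98 + 6.88/0.000473 = 14551 d.
K_eq = L / Σ(b_i/K_i) = 18.38 / 14551 = 0.001263 m/day.
Q = K_eq · A · (Δh/L) = 0.001263 × 1190 × (6.73/18.38) = 0.5504 m³/day.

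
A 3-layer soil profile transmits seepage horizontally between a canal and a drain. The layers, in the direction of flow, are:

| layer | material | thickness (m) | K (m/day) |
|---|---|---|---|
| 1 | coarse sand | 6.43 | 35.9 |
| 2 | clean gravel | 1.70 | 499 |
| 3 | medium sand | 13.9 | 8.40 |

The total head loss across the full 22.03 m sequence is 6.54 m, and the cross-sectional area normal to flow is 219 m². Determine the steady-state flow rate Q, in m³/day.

780

Flow is perpendicular to layering, so the layers act in series and the equivalent K is the thickness-weighted harmonic mean.
Total thickness L = 6.43 + 1.70 + 13.9 = 22.03 m.
Σ(b_i/K_i) = 6.43/35.9 + 1.70/499 + 13.9/8.40 = 1.837 d.
K_eq = L / Σ(b_i/K_i) = 22.03 / 1.837 = 11.99 m/day.
Q = K_eq · A · (Δh/L) = 11.99 × 219 × (6.54/22.03) = 779.6 m³/day.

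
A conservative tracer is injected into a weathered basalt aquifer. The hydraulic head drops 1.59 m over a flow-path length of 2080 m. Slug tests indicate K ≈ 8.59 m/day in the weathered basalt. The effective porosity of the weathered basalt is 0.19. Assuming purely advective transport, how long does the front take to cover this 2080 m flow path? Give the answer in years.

165

Hydraulic gradient i = Δh / L = 1.59 / 2080 = 0.0007644.
Darcy flux q = K · i = 8.590 × 0.0007644 = 0.006566 m/day.
Seepage velocity v = q / n_e = 0.006566 / 0.19 = 0.03456 m/day.
Travel time t = L / v = 2080 / 0.03456 = 60185 days = 164.8 years.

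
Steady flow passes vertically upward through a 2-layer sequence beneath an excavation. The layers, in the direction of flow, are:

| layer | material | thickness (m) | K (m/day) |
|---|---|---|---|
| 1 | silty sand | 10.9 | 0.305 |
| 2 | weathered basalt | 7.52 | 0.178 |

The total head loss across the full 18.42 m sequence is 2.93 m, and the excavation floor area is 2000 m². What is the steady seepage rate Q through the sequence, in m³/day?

Flow is perpendicular to layering, so the layers act in series and the equivalent K is the thickness-weighted harmonic mean.
Total thickness L = 10.9 + 7.52 = 18.42 m.
Σ(b_i/K_i) = 10.9/0.305 + 7.52/0.178 = 77.98 d.
K_eq = L / Σ(b_i/K_i) = 18.42 / 77.98 = 0.2362 m/day.
Q = K_eq · A · (Δh/L) = 0.2362 × 2000 × (2.93/18.42) = 75.14 m³/day.

75.1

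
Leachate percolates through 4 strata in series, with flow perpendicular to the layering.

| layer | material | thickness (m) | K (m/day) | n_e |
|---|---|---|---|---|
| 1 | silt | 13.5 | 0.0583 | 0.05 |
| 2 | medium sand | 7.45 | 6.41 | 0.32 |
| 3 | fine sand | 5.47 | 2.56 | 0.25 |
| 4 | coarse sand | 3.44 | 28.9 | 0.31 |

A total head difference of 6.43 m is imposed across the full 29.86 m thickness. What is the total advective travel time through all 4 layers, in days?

With flow normal to the layers, continuity requires the same specific discharge q through every layer.
Σ(b_i/K_i) = 13.5/0.0583 + 7.45/6.41 + 5.47/2.56 + 3.44/28.9 = 235.0 d.
q = Δh / Σ(b_i/K_i) = 6.43 / 235.0 = 0.02736 m/day.
In each layer the seepage velocity is v_i = q/n_i, so the layer transit time is t_i = b_i·n_i / q:
  layer 1 (silt): t_1 = 13.5 × 0.05 / 0.02736 = 24.67 d
  layer 2 (medium sand): t_2 = 7.45 × 0.32 / 0.02736 = 87.12 d
  layer 3 (fine sand): t_3 = 5.47 × 0.25 / 0.02736 = 49.97 d
  layer 4 (coarse sand): t_4 = 3.44 × 0.31 / 0.02736 = 38.97 d
Total t = Σ t_i = 200.7 days.

201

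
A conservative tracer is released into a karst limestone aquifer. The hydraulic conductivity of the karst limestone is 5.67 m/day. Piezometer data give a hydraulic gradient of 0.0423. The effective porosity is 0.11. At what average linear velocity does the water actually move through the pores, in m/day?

Hydraulic gradient i = 0.0423.
Darcy flux q = K · i = 5.670 × 0.04230 = 0.2398 m/day.
Seepage velocity v = q / n_e = 0.2398 / 0.11 = 2.180 m/day.

2.18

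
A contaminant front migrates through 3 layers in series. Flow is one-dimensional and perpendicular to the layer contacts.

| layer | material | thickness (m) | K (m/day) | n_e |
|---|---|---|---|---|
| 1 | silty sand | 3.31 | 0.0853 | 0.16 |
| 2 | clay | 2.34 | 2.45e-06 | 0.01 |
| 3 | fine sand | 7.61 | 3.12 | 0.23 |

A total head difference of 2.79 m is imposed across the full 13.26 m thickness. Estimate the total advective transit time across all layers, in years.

With flow normal to the layers, continuity requires the same specific discharge q through every layer.
Σ(b_i/K_i) = 3.31/0.0853 + 2.34/2.45e-06 + 7.61/3.12 = 9.551e+05 d.
q = Δh / Σ(b_i/K_i) = 2.79 / 9.551e+05 = 2.921e-06 m/day.
In each layer the seepage velocity is v_i = q/n_i, so the layer transit time is t_i = b_i·n_i / q:
  layer 1 (silty sand): t_1 = 3.31 × 0.16 / 2.921e-06 = 1.813e+05 d
  layer 2 (clay): t_2 = 2.34 × 0.01 / 2.921e-06 = 8011 d
  layer 3 (fine sand): t_3 = 7.61 × 0.23 / 2.921e-06 = 5.992e+05 d
Total t = Σ t_i = 7.885e+05 days = 2159 years.

2160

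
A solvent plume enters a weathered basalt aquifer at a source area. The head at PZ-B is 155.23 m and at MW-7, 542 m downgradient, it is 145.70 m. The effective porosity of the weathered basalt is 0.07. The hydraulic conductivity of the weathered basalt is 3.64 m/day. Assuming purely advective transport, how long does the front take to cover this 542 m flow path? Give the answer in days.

Hydraulic gradient i = (155.23 − 145.70) / 542 = 9.53 / 542 = 0.01758.
Darcy flux q = K · i = 3.640 × 0.01758 = 0.06400 m/day.
Seepage velocity v = q / n_e = 0.06400 / 0.07 = 0.9143 m/day.
Travel time t = L / v = 542 / 0.9143 = 592.8 days.

593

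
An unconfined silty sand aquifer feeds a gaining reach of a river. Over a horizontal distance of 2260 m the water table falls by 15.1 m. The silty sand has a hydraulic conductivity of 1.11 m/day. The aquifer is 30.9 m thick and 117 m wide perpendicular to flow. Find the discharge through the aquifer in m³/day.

26.8

Cross-sectional area A = 117 × 30.9 = 3615 m².
Hydraulic gradient i = Δh / L = 15.1 / 2260 = 0.006681.
Darcy's law: Q = K · A · i = 1.110 × 3615 × 0.006681 = 26.81 m³/day.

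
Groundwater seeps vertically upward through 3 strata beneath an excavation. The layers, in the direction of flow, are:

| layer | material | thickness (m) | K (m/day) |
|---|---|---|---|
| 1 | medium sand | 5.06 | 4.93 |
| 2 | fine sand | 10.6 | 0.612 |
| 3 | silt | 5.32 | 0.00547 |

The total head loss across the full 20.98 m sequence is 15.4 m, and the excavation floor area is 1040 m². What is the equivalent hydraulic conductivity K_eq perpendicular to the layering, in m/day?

0.0212

Flow is perpendicular to layering, so the layers act in series and the equivalent K is the thickness-weighted harmonic mean.
Total thickness L = 5.06 + 10.6 + 5.32 = 20.98 m.
Σ(b_i/K_i) = 5.06/4.93 + 10.6/0.612 + 5.32/0.00547 = 990.9 d.
K_eq = L / Σ(b_i/K_i) = 20.98 / 990.9 = 0.02117 m/day.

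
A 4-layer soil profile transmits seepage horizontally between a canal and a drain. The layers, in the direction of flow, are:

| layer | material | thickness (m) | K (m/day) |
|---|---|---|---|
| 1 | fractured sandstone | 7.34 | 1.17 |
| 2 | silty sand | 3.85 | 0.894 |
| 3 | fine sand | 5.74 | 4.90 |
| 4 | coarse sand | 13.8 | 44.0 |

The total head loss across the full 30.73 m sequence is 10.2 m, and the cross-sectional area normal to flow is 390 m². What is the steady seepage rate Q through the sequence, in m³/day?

Flow is perpendicular to layering, so the layers act in series and the equivalent K is the thickness-weighted harmonic mean.
Total thickness L = 7.34 + 3.85 + 5.74 + 13.8 = 30.73 m.
Σ(b_i/K_i) = 7.34/1.17 + 3.85/0.894 + 5.74/4.90 + 13.8/44.0 = 12.07 d.
K_eq = L / Σ(b_i/K_i) = 30.73 / 12.07 = 2.547 m/day.
Q = K_eq · A · (Δh/L) = 2.547 × 390 × (10.2/30.73) = 329.7 m³/day.

330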